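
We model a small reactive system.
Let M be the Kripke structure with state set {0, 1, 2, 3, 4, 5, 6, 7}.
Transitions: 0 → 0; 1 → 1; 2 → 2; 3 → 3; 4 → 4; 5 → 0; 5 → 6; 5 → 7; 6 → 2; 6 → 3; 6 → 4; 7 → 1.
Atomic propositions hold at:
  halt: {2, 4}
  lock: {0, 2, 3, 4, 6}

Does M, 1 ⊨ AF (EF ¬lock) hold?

Yes

Sat(¬lock) = {1, 5, 7}
EF ¬lock: least fixpoint, start Z0 = {1, 5, 7}, add states with some successor in Z. Already a fixed point.
Sat(EF ¬lock) = {1, 5, 7}
AF (EF ¬lock): least fixpoint, start Z0 = {1, 5, 7}, add states with every successor in Z. Already a fixed point.
Sat(AF (EF ¬lock)) = {1, 5, 7}
1 ∈ Sat(AF (EF ¬lock)) = {1, 5, 7}, so the formula holds at 1.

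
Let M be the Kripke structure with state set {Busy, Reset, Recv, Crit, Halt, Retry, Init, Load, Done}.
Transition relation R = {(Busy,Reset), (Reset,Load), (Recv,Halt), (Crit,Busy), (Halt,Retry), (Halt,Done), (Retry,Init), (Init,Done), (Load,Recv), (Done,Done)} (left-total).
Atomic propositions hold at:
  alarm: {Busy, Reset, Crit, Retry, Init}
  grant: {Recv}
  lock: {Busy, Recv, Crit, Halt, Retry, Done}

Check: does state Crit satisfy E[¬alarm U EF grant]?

Sat(¬alarm) = {Recv, Halt, Load, Done}
EF grant: least fixpoint, start Z0 = {Recv}, add states with some successor in Z. Z1 = {Recv, Load}; Z2 = {Reset, Recv, Load}; Z3 = {Busy, Reset, Recv, Load}; Z4 = {Busy, Reset, Recv, Crit, Load}; fixed.
Sat(EF grant) = {Busy, Reset, Recv, Crit, Load}
E[¬alarm U EF grant]: least fixpoint, start Z0 = Sat(EF grant) = {Busy, Reset, Recv, Crit, Load}, add states in Sat(¬alarm) with some successor in Z. Already a fixed point.
Sat(E[¬alarm U EF grant]) = {Busy, Reset, Recv, Crit, Load}
Crit ∈ Sat(E[¬alarm U EF grant]) = {Busy, Reset, Recv, Crit, Load}, so the formula holds at Crit.

Yes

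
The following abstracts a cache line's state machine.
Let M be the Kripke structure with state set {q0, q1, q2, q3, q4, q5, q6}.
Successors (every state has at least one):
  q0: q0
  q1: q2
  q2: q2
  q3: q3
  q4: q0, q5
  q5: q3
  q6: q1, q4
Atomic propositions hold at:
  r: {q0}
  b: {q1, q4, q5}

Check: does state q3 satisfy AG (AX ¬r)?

Sat(¬r) = {q1, q2, q3, q4, q5, q6}
Sat(AX ¬r) = {s : every successor in {q1, q2, q3, q4, q5, q6}} = {q1, q2, q3, q5, q6}
AG (AX ¬r): greatest fixpoint, start Z0 = {q1, q2, q3, q5, q6}, keep only states in Sat with every successor in Z. Z1 = {q1, q2, q3, q5}; fixed.
Sat(AG (AX ¬r)) = {q1, q2, q3, q5}
q3 ∈ Sat(AG (AX ¬r)) = {q1, q2, q3, q5}, so the formula holds at q3.

Yes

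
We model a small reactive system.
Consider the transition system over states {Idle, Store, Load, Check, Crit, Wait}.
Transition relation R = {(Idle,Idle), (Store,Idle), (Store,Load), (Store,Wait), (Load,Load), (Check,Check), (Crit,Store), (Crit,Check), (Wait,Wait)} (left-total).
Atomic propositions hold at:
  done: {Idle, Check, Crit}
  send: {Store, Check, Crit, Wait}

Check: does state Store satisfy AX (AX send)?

Sat(AX send) = {s : every successor in {Store, Check, Crit, Wait}} = {Check, Crit, Wait}
Sat(AX (AX send)) = {s : every successor in {Check, Crit, Wait}} = {Check, Wait}
Store ∉ Sat(AX (AX send)) = {Check, Wait}, so the formula does not hold at Store.

No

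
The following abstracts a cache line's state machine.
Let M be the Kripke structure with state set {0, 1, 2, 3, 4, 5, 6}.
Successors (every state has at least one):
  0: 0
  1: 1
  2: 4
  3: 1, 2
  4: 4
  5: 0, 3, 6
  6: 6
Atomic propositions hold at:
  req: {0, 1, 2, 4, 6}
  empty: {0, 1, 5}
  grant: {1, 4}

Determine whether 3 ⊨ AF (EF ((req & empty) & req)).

Yes

Sat(req & empty) = {0, 1}
Sat((req & empty) & req) = {0, 1}
EF ((req & empty) & req): least fixpoint, start Z0 = {0, 1}, add states with some successor in Z. Z1 = {0, 1, 3, 5}; fixed.
Sat(EF ((req & empty) & req)) = {0, 1, 3, 5}
AF (EF ((req & empty) & req)): least fixpoint, start Z0 = {0, 1, 3, 5}, add states with every successor in Z. Already a fixed point.
Sat(AF (EF ((req & empty) & req))) = {0, 1, 3, 5}
3 ∈ Sat(AF (EF ((req & empty) & req))) = {0, 1, 3, 5}, so the formula holds at 3.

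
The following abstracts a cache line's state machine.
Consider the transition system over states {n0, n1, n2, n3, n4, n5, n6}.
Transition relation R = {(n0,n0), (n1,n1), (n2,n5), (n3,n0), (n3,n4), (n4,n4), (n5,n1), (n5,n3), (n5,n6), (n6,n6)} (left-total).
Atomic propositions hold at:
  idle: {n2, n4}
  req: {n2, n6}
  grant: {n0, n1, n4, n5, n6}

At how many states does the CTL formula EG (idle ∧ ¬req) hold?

1

Sat(¬req) = {n0, n1, n3, n4, n5}
Sat(idle ∧ ¬req) = {n4}
EG (idle ∧ ¬req): greatest fixpoint, start Z0 = {n4}, keep only states in Sat with some successor in Z. Already a fixed point.
Sat(EG (idle ∧ ¬req)) = {n4}
|Sat(EG (idle ∧ ¬req))| = |{n4}| = 1.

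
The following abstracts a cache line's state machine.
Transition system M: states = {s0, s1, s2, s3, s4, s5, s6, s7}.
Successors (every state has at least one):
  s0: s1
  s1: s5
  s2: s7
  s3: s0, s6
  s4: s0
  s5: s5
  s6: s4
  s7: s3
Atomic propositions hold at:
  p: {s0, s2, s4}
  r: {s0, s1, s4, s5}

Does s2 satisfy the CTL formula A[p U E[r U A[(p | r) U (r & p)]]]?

No

Sat(p | r) = {s0, s1, s2, s4, s5}
Sat(r & p) = {s0, s4}
A[(p | r) U (r & p)]: least fixpoint, start Z0 = Sat((r & p)) = {s0, s4}, add states in Sat(p | r) with every successor in Z. Already a fixed point.
Sat(A[(p | r) U (r & p)]) = {s0, s4}
E[r U A[(p | r) U (r & p)]]: least fixpoint, start Z0 = Sat(A[(p | r) U (r & p)]) = {s0, s4}, add states in Sat(r) with some successor in Z. Already a fixed point.
Sat(E[r U A[(p | r) U (r & p)]]) = {s0, s4}
A[p U E[r U A[(p | r) U (r & p)]]]: least fixpoint, start Z0 = Sat(E[r U A[(p | r) U (r & p)]]) = {s0, s4}, add states in Sat(p) with every successor in Z. Already a fixed point.
Sat(A[p U E[r U A[(p | r) U (r & p)]]]) = {s0, s4}
s2 ∉ Sat(A[p U E[r U A[(p | r) U (r & p)]]]) = {s0, s4}, so the formula does not hold at s2.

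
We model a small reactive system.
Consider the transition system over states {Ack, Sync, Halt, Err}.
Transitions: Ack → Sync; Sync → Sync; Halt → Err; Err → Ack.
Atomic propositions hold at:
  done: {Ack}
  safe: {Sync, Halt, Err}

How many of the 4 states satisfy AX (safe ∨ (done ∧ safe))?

Sat(done ∧ safe) = ∅
Sat(safe ∨ (done ∧ safe)) = {Sync, Halt, Err}
Sat(AX (safe ∨ (done ∧ safe))) = {s : every successor in {Sync, Halt, Err}} = {Ack, Sync, Halt}
|Sat(AX (safe ∨ (done ∧ safe)))| = |{Ack, Sync, Halt}| = 3.

3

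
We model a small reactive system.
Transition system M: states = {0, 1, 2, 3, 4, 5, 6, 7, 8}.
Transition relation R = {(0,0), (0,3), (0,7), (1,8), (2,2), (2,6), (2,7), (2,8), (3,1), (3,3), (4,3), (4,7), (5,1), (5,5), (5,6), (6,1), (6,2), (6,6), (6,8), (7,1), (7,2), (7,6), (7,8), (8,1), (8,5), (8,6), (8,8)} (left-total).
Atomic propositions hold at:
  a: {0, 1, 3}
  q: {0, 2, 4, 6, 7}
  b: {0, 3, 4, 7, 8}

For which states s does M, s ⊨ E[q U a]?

{0, 1, 2, 3, 4, 6, 7}

E[q U a]: least fixpoint, start Z0 = Sat(a) = {0, 1, 3}, add states in Sat(q) with some successor in Z. Z1 = {0, 1, 3, 4, 6, 7}; Z2 = {0, 1, 2, 3, 4, 6, 7}; fixed.
Sat(E[q U a]) = {0, 1, 2, 3, 4, 6, 7}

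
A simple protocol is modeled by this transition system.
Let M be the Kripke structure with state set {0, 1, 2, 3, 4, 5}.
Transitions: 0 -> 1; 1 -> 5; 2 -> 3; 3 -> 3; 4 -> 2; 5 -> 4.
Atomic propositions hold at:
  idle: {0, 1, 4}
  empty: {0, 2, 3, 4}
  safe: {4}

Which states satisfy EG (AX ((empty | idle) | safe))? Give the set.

Sat(empty | idle) = {0, 1, 2, 3, 4}
Sat((empty | idle) | safe) = {0, 1, 2, 3, 4}
Sat(AX ((empty | idle) | safe)) = {s : every successor in {0, 1, 2, 3, 4}} = {0, 2, 3, 4, 5}
EG (AX ((empty | idle) | safe)): greatest fixpoint, start Z0 = {0, 2, 3, 4, 5}, keep only states in Sat with some successor in Z. Z1 = {2, 3, 4, 5}; fixed.
Sat(EG (AX ((empty | idle) | safe))) = {2, 3, 4, 5}

{2, 3, 4, 5}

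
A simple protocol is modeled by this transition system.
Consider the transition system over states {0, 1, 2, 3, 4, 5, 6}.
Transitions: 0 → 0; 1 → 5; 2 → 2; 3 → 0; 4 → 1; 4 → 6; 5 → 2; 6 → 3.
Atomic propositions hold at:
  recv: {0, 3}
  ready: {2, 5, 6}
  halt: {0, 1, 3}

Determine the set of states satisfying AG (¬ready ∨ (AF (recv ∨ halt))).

Sat(¬ready) = {0, 1, 3, 4}
Sat(recv ∨ halt) = {0, 1, 3}
AF (recv ∨ halt): least fixpoint, start Z0 = {0, 1, 3}, add states with every successor in Z. Z1 = {0, 1, 3, 6}; Z2 = {0, 1, 3, 4, 6}; fixed.
Sat(AF (recv ∨ halt)) = {0, 1, 3, 4, 6}
Sat(¬ready ∨ (AF (recv ∨ halt))) = {0, 1, 3, 4, 6}
AG (¬ready ∨ (AF (recv ∨ halt))): greatest fixpoint, start Z0 = {0, 1, 3, 4, 6}, keep only states in Sat with every successor in Z. Z1 = {0, 3, 4, 6}; Z2 = {0, 3, 6}; fixed.
Sat(AG (¬ready ∨ (AF (recv ∨ halt)))) = {0, 3, 6}

{0, 3, 6}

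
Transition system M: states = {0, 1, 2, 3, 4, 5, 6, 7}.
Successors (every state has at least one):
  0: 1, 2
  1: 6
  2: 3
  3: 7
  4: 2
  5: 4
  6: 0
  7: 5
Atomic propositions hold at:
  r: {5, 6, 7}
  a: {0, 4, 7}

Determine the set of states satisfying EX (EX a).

{1, 2, 7}

Sat(EX a) = {s : some successor in {0, 4, 7}} = {3, 5, 6}
Sat(EX (EX a)) = {s : some successor in {3, 5, 6}} = {1, 2, 7}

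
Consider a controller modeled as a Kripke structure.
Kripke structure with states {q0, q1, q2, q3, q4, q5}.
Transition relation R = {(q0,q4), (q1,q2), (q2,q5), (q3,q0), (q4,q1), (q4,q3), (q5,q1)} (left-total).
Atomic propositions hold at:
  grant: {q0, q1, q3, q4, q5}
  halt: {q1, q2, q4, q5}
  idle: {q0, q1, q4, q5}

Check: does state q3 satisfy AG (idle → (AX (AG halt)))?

No

AG halt: greatest fixpoint, start Z0 = {q1, q2, q4, q5}, keep only states in Sat with every successor in Z. Z1 = {q1, q2, q5}; fixed.
Sat(AG halt) = {q1, q2, q5}
Sat(AX (AG halt)) = {s : every successor in {q1, q2, q5}} = {q1, q2, q5}
Sat(idle → (AX (AG halt))) = {q1, q2, q3, q5}
AG (idle → (AX (AG halt))): greatest fixpoint, start Z0 = {q1, q2, q3, q5}, keep only states in Sat with every successor in Z. Z1 = {q1, q2, q5}; fixed.
Sat(AG (idle → (AX (AG halt)))) = {q1, q2, q5}
q3 ∉ Sat(AG (idle → (AX (AG halt)))) = {q1, q2, q5}, so the formula does not hold at q3.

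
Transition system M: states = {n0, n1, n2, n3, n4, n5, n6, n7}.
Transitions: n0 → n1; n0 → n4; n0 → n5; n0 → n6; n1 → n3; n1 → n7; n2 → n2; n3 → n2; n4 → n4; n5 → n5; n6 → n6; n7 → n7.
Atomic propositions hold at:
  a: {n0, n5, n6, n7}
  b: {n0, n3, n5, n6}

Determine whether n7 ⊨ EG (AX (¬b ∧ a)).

Sat(¬b) = {n1, n2, n4, n7}
Sat(¬b ∧ a) = {n7}
Sat(AX (¬b ∧ a)) = {s : every successor in {n7}} = {n7}
EG (AX (¬b ∧ a)): greatest fixpoint, start Z0 = {n7}, keep only states in Sat with some successor in Z. Already a fixed point.
Sat(EG (AX (¬b ∧ a))) = {n7}
n7 ∈ Sat(EG (AX (¬b ∧ a))) = {n7}, so the formula holds at n7.

Yes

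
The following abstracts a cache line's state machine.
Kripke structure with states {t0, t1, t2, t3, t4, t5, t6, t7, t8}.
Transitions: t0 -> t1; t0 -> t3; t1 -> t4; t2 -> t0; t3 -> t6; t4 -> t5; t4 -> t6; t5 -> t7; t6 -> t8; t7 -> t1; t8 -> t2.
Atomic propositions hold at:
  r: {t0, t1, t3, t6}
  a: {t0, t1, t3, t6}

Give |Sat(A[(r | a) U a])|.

4

Sat(r | a) = {t0, t1, t3, t6}
A[(r | a) U a]: least fixpoint, start Z0 = Sat(a) = {t0, t1, t3, t6}, add states in Sat(r | a) with every successor in Z. Already a fixed point.
Sat(A[(r | a) U a]) = {t0, t1, t3, t6}
|Sat(A[(r | a) U a])| = |{t0, t1, t3, t6}| = 4.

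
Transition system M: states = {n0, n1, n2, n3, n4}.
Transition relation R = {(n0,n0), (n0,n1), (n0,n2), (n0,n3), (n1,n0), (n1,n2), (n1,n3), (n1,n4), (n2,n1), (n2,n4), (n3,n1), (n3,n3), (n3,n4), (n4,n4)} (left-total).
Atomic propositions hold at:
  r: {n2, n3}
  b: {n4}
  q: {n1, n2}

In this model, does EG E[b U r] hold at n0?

E[b U r]: least fixpoint, start Z0 = Sat(r) = {n2, n3}, add states in Sat(b) with some successor in Z. Already a fixed point.
Sat(E[b U r]) = {n2, n3}
EG E[b U r]: greatest fixpoint, start Z0 = {n2, n3}, keep only states in Sat with some successor in Z. Z1 = {n3}; fixed.
Sat(EG E[b U r]) = {n3}
n0 ∉ Sat(EG E[b U r]) = {n3}, so the formula does not hold at n0.

No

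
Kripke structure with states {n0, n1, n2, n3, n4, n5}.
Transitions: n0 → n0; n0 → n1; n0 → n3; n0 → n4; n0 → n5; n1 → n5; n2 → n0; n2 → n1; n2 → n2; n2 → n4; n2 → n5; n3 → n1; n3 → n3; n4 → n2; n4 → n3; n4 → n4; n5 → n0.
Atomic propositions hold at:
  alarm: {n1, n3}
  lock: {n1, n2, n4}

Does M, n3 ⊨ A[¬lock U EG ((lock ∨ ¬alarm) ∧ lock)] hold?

No

Sat(¬lock) = {n0, n3, n5}
Sat(¬alarm) = {n0, n2, n4, n5}
Sat(lock ∨ ¬alarm) = {n0, n1, n2, n4, n5}
Sat((lock ∨ ¬alarm) ∧ lock) = {n1, n2, n4}
EG ((lock ∨ ¬alarm) ∧ lock): greatest fixpoint, start Z0 = {n1, n2, n4}, keep only states in Sat with some successor in Z. Z1 = {n2, n4}; fixed.
Sat(EG ((lock ∨ ¬alarm) ∧ lock)) = {n2, n4}
A[¬lock U EG ((lock ∨ ¬alarm) ∧ lock)]: least fixpoint, start Z0 = Sat(EG ((lock ∨ ¬alarm) ∧ lock)) = {n2, n4}, add states in Sat(¬lock) with every successor in Z. Already a fixed point.
Sat(A[¬lock U EG ((lock ∨ ¬alarm) ∧ lock)]) = {n2, n4}
n3 ∉ Sat(A[¬lock U EG ((lock ∨ ¬alarm) ∧ lock)]) = {n2, n4}, so the formula does not hold at n3.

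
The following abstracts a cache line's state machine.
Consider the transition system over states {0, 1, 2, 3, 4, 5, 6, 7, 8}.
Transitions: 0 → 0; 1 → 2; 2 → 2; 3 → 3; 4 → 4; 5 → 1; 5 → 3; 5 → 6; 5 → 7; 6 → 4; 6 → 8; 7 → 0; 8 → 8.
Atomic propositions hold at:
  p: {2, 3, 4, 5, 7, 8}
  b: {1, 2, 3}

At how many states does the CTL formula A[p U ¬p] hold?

Sat(¬p) = {0, 1, 6}
A[p U ¬p]: least fixpoint, start Z0 = Sat(¬p) = {0, 1, 6}, add states in Sat(p) with every successor in Z. Z1 = {0, 1, 6, 7}; fixed.
Sat(A[p U ¬p]) = {0, 1, 6, 7}
|Sat(A[p U ¬p])| = |{0, 1, 6, 7}| = 4.

4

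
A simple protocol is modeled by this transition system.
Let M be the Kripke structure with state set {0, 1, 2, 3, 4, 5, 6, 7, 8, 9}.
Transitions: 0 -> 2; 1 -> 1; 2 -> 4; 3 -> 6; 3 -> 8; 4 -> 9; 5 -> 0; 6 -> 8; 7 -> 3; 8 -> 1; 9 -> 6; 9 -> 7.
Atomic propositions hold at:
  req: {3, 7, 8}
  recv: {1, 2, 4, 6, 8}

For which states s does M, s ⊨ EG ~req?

{1}

Sat(~req) = {0, 1, 2, 4, 5, 6, 9}
EG ~req: greatest fixpoint, start Z0 = {0, 1, 2, 4, 5, 6, 9}, keep only states in Sat with some successor in Z. Z1 = {0, 1, 2, 4, 5, 9}; Z2 = {0, 1, 2, 4, 5}; Z3 = {0, 1, 2, 5}; Z4 = {0, 1, 5}; Z5 = {1, 5}; Z6 = {1}; fixed.
Sat(EG ~req) = {1}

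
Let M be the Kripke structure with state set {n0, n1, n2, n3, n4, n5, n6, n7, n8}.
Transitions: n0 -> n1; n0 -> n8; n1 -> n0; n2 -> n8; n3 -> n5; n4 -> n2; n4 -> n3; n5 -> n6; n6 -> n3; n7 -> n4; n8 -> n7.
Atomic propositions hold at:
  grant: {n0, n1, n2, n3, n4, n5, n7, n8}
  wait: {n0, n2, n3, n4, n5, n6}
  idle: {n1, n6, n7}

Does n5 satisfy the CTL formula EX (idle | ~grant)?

Yes

Sat(~grant) = {n6}
Sat(idle | ~grant) = {n1, n6, n7}
Sat(EX (idle | ~grant)) = {s : some successor in {n1, n6, n7}} = {n0, n5, n8}
n5 ∈ Sat(EX (idle | ~grant)) = {n0, n5, n8}, so the formula holds at n5.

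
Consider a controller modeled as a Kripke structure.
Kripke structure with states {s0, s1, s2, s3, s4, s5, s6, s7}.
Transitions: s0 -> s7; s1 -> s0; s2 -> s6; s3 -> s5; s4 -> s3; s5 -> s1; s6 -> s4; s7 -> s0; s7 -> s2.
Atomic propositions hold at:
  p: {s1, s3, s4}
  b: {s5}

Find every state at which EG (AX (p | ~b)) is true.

{s0, s1, s5, s7}

Sat(~b) = {s0, s1, s2, s3, s4, s6, s7}
Sat(p | ~b) = {s0, s1, s2, s3, s4, s6, s7}
Sat(AX (p | ~b)) = {s : every successor in {s0, s1, s2, s3, s4, s6, s7}} = {s0, s1, s2, s4, s5, s6, s7}
EG (AX (p | ~b)): greatest fixpoint, start Z0 = {s0, s1, s2, s4, s5, s6, s7}, keep only states in Sat with some successor in Z. Z1 = {s0, s1, s2, s5, s6, s7}; Z2 = {s0, s1, s2, s5, s7}; Z3 = {s0, s1, s5, s7}; fixed.
Sat(EG (AX (p | ~b))) = {s0, s1, s5, s7}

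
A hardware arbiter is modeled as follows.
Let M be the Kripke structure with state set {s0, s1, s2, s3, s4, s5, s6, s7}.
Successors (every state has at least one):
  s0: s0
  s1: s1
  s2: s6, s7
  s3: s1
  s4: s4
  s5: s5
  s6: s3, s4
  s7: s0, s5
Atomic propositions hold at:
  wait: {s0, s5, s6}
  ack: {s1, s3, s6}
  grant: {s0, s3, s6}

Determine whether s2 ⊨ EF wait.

Yes

EF wait: least fixpoint, start Z0 = {s0, s5, s6}, add states with some successor in Z. Z1 = {s0, s2, s5, s6, s7}; fixed.
Sat(EF wait) = {s0, s2, s5, s6, s7}
s2 ∈ Sat(EF wait) = {s0, s2, s5, s6, s7}, so the formula holds at s2.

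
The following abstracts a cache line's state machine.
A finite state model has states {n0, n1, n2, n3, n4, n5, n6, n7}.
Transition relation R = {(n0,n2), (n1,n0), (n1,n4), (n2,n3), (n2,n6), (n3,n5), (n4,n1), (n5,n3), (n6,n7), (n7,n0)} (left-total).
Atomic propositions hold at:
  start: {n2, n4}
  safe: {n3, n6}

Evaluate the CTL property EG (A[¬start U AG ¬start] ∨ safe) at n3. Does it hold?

Sat(¬start) = {n0, n1, n3, n5, n6, n7}
AG ¬start: greatest fixpoint, start Z0 = {n0, n1, n3, n5, n6, n7}, keep only states in Sat with every successor in Z. Z1 = {n3, n5, n6, n7}; Z2 = {n3, n5, n6}; Z3 = {n3, n5}; fixed.
Sat(AG ¬start) = {n3, n5}
A[¬start U AG ¬start]: least fixpoint, start Z0 = Sat(AG ¬start) = {n3, n5}, add states in Sat(¬start) with every successor in Z. Already a fixed point.
Sat(A[¬start U AG ¬start]) = {n3, n5}
Sat(A[¬start U AG ¬start] ∨ safe) = {n3, n5, n6}
EG (A[¬start U AG ¬start] ∨ safe): greatest fixpoint, start Z0 = {n3, n5, n6}, keep only states in Sat with some successor in Z. Z1 = {n3, n5}; fixed.
Sat(EG (A[¬start U AG ¬start] ∨ safe)) = {n3, n5}
n3 ∈ Sat(EG (A[¬start U AG ¬start] ∨ safe)) = {n3, n5}, so the formula holds at n3.

Yes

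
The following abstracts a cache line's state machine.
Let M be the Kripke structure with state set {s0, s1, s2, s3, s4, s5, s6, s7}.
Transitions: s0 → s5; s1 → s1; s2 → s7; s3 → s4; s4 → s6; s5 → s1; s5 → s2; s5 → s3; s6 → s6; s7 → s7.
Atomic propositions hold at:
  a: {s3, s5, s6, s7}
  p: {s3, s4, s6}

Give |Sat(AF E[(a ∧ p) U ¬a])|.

6

Sat(a ∧ p) = {s3, s6}
Sat(¬a) = {s0, s1, s2, s4}
E[(a ∧ p) U ¬a]: least fixpoint, start Z0 = Sat(¬a) = {s0, s1, s2, s4}, add states in Sat(a ∧ p) with some successor in Z. Z1 = {s0, s1, s2, s3, s4}; fixed.
Sat(E[(a ∧ p) U ¬a]) = {s0, s1, s2, s3, s4}
AF E[(a ∧ p) U ¬a]: least fixpoint, start Z0 = {s0, s1, s2, s3, s4}, add states with every successor in Z. Z1 = {s0, s1, s2, s3, s4, s5}; fixed.
Sat(AF E[(a ∧ p) U ¬a]) = {s0, s1, s2, s3, s4, s5}
|Sat(AF E[(a ∧ p) U ¬a])| = |{s0, s1, s2, s3, s4, s5}| = 6.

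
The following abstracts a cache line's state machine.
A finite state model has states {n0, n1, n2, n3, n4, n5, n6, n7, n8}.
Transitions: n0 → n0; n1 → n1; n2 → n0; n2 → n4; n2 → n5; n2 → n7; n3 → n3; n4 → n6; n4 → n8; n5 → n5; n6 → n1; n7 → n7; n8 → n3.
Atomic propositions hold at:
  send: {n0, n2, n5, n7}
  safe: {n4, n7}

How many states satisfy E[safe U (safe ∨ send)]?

Sat(safe ∨ send) = {n0, n2, n4, n5, n7}
E[safe U (safe ∨ send)]: least fixpoint, start Z0 = Sat((safe ∨ send)) = {n0, n2, n4, n5, n7}, add states in Sat(safe) with some successor in Z. Already a fixed point.
Sat(E[safe U (safe ∨ send)]) = {n0, n2, n4, n5, n7}
|Sat(E[safe U (safe ∨ send)])| = |{n0, n2, n4, n5, n7}| = 5.

5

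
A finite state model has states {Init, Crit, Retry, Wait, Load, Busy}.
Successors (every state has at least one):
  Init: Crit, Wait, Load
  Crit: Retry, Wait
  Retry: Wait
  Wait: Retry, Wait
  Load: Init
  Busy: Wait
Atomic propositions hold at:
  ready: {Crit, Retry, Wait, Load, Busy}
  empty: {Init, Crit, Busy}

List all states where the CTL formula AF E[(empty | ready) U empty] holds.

Sat(empty | ready) = {Init, Crit, Retry, Wait, Load, Busy}
E[(empty | ready) U empty]: least fixpoint, start Z0 = Sat(empty) = {Init, Crit, Busy}, add states in Sat(empty | ready) with some successor in Z. Z1 = {Init, Crit, Load, Busy}; fixed.
Sat(E[(empty | ready) U empty]) = {Init, Crit, Load, Busy}
AF E[(empty | ready) U empty]: least fixpoint, start Z0 = {Init, Crit, Load, Busy}, add states with every successor in Z. Already a fixed point.
Sat(AF E[(empty | ready) U empty]) = {Init, Crit, Load, Busy}

{Init, Crit, Load, Busy}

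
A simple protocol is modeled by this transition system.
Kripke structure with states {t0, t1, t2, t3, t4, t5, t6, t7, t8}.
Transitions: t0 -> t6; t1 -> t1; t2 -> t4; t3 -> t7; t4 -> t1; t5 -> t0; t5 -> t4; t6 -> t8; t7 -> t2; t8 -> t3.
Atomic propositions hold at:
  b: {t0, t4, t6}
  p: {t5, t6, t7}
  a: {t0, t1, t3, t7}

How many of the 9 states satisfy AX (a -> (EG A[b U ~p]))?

6

Sat(~p) = {t0, t1, t2, t3, t4, t8}
A[b U ~p]: least fixpoint, start Z0 = Sat(~p) = {t0, t1, t2, t3, t4, t8}, add states in Sat(b) with every successor in Z. Z1 = {t0, t1, t2, t3, t4, t6, t8}; fixed.
Sat(A[b U ~p]) = {t0, t1, t2, t3, t4, t6, t8}
EG A[b U ~p]: greatest fixpoint, start Z0 = {t0, t1, t2, t3, t4, t6, t8}, keep only states in Sat with some successor in Z. Z1 = {t0, t1, t2, t4, t6, t8}; Z2 = {t0, t1, t2, t4, t6}; Z3 = {t0, t1, t2, t4}; Z4 = {t1, t2, t4}; fixed.
Sat(EG A[b U ~p]) = {t1, t2, t4}
Sat(a -> (EG A[b U ~p])) = {t1, t2, t4, t5, t6, t8}
Sat(AX (a -> (EG A[b U ~p]))) = {s : every successor in {t1, t2, t4, t5, t6, t8}} = {t0, t1, t2, t4, t6, t7}
|Sat(AX (a -> (EG A[b U ~p])))| = |{t0, t1, t2, t4, t6, t7}| = 6.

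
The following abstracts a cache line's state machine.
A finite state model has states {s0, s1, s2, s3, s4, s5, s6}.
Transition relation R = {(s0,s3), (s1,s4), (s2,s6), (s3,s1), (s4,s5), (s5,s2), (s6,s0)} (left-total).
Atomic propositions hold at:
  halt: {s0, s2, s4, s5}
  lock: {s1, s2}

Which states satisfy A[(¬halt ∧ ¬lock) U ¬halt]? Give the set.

{s1, s3, s6}

Sat(¬halt) = {s1, s3, s6}
Sat(¬lock) = {s0, s3, s4, s5, s6}
Sat(¬halt ∧ ¬lock) = {s3, s6}
A[(¬halt ∧ ¬lock) U ¬halt]: least fixpoint, start Z0 = Sat(¬halt) = {s1, s3, s6}, add states in Sat(¬halt ∧ ¬lock) with every successor in Z. Already a fixed point.
Sat(A[(¬halt ∧ ¬lock) U ¬halt]) = {s1, s3, s6}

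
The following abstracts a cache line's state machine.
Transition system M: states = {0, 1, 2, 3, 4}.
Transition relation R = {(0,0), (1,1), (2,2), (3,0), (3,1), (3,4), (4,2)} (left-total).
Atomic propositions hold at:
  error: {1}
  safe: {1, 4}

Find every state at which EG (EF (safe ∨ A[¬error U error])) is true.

{1, 3}

Sat(¬error) = {0, 2, 3, 4}
A[¬error U error]: least fixpoint, start Z0 = Sat(error) = {1}, add states in Sat(¬error) with every successor in Z. Already a fixed point.
Sat(A[¬error U error]) = {1}
Sat(safe ∨ A[¬error U error]) = {1, 4}
EF (safe ∨ A[¬error U error]): least fixpoint, start Z0 = {1, 4}, add states with some successor in Z. Z1 = {1, 3, 4}; fixed.
Sat(EF (safe ∨ A[¬error U error])) = {1, 3, 4}
EG (EF (safe ∨ A[¬error U error])): greatest fixpoint, start Z0 = {1, 3, 4}, keep only states in Sat with some successor in Z. Z1 = {1, 3}; fixed.
Sat(EG (EF (safe ∨ A[¬error U error]))) = {1, 3}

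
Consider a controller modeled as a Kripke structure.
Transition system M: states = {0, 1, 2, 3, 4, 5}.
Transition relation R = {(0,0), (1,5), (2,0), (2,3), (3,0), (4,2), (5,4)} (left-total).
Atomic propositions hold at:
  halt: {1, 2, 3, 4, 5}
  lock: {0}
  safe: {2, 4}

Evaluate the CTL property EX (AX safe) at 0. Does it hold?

No

Sat(AX safe) = {s : every successor in {2, 4}} = {4, 5}
Sat(EX (AX safe)) = {s : some successor in {4, 5}} = {1, 5}
0 ∉ Sat(EX (AX safe)) = {1, 5}, so the formula does not hold at 0.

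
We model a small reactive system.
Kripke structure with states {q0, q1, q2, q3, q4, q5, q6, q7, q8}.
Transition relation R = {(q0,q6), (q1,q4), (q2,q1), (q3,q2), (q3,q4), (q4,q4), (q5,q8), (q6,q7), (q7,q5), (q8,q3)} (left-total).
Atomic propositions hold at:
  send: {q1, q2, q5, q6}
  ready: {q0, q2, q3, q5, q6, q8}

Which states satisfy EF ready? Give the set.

{q0, q2, q3, q5, q6, q7, q8}

EF ready: least fixpoint, start Z0 = {q0, q2, q3, q5, q6, q8}, add states with some successor in Z. Z1 = {q0, q2, q3, q5, q6, q7, q8}; fixed.
Sat(EF ready) = {q0, q2, q3, q5, q6, q7, q8}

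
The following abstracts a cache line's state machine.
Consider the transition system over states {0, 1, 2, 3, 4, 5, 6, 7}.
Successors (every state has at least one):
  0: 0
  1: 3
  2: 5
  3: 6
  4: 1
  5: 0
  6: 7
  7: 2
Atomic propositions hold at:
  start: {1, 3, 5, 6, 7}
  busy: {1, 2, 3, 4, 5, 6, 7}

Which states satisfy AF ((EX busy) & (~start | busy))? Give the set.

{1, 2, 3, 4, 6, 7}

Sat(EX busy) = {s : some successor in {1, 2, 3, 4, 5, 6, 7}} = {1, 2, 3, 4, 6, 7}
Sat(~start) = {0, 2, 4}
Sat(~start | busy) = {0, 1, 2, 3, 4, 5, 6, 7}
Sat((EX busy) & (~start | busy)) = {1, 2, 3, 4, 6, 7}
AF ((EX busy) & (~start | busy)): least fixpoint, start Z0 = {1, 2, 3, 4, 6, 7}, add states with every successor in Z. Already a fixed point.
Sat(AF ((EX busy) & (~start | busy))) = {1, 2, 3, 4, 6, 7}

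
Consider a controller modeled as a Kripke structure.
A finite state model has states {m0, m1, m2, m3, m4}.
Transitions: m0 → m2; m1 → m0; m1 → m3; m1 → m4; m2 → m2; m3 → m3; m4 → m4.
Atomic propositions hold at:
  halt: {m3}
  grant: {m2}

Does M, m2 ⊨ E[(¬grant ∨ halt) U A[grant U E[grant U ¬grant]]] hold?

Sat(¬grant) = {m0, m1, m3, m4}
Sat(¬grant ∨ halt) = {m0, m1, m3, m4}
E[grant U ¬grant]: least fixpoint, start Z0 = Sat(¬grant) = {m0, m1, m3, m4}, add states in Sat(grant) with some successor in Z. Already a fixed point.
Sat(E[grant U ¬grant]) = {m0, m1, m3, m4}
A[grant U E[grant U ¬grant]]: least fixpoint, start Z0 = Sat(E[grant U ¬grant]) = {m0, m1, m3, m4}, add states in Sat(grant) with every successor in Z. Already a fixed point.
Sat(A[grant U E[grant U ¬grant]]) = {m0, m1, m3, m4}
E[(¬grant ∨ halt) U A[grant U E[grant U ¬grant]]]: least fixpoint, start Z0 = Sat(A[grant U E[grant U ¬grant]]) = {m0, m1, m3, m4}, add states in Sat(¬grant ∨ halt) with some successor in Z. Already a fixed point.
Sat(E[(¬grant ∨ halt) U A[grant U E[grant U ¬grant]]]) = {m0, m1, m3, m4}
m2 ∉ Sat(E[(¬grant ∨ halt) U A[grant U E[grant U ¬grant]]]) = {m0, m1, m3, m4}, so the formula does not hold at m2.

No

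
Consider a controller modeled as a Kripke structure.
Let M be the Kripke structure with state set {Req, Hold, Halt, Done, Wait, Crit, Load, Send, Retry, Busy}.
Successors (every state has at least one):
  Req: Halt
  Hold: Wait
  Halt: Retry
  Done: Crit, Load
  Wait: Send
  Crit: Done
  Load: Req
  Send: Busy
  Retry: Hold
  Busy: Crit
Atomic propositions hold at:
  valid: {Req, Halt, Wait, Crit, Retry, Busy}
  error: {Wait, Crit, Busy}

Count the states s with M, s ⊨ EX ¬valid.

Sat(¬valid) = {Hold, Done, Load, Send}
Sat(EX ¬valid) = {s : some successor in {Hold, Done, Load, Send}} = {Done, Wait, Crit, Retry}
|Sat(EX ¬valid)| = |{Done, Wait, Crit, Retry}| = 4.

4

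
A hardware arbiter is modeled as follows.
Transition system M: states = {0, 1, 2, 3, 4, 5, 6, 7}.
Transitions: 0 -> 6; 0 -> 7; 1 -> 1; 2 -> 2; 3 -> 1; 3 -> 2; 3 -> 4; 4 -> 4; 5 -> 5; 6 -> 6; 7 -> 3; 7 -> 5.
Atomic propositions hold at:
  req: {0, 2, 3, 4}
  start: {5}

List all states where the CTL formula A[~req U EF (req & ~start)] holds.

Sat(~req) = {1, 5, 6, 7}
Sat(~start) = {0, 1, 2, 3, 4, 6, 7}
Sat(req & ~start) = {0, 2, 3, 4}
EF (req & ~start): least fixpoint, start Z0 = {0, 2, 3, 4}, add states with some successor in Z. Z1 = {0, 2, 3, 4, 7}; fixed.
Sat(EF (req & ~start)) = {0, 2, 3, 4, 7}
A[~req U EF (req & ~start)]: least fixpoint, start Z0 = Sat(EF (req & ~start)) = {0, 2, 3, 4, 7}, add states in Sat(~req) with every successor in Z. Already a fixed point.
Sat(A[~req U EF (req & ~start)]) = {0, 2, 3, 4, 7}

{0, 2, 3, 4, 7}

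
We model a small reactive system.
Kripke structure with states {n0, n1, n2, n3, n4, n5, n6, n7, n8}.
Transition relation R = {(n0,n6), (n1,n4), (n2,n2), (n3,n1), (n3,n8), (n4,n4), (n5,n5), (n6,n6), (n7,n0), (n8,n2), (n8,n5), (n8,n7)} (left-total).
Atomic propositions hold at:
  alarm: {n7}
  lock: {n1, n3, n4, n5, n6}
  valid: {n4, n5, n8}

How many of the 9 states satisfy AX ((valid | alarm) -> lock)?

7

Sat(valid | alarm) = {n4, n5, n7, n8}
Sat((valid | alarm) -> lock) = {n0, n1, n2, n3, n4, n5, n6}
Sat(AX ((valid | alarm) -> lock)) = {s : every successor in {n0, n1, n2, n3, n4, n5, n6}} = {n0, n1, n2, n4, n5, n6, n7}
|Sat(AX ((valid | alarm) -> lock))| = |{n0, n1, n2, n4, n5, n6, n7}| = 7.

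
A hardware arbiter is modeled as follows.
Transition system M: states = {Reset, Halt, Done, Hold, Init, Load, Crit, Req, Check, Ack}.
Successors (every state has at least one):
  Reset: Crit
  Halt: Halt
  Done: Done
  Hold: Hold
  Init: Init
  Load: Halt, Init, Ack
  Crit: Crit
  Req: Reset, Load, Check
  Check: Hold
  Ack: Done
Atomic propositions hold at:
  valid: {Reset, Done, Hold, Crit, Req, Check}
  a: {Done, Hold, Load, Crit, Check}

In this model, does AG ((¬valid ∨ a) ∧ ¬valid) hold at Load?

No

Sat(¬valid) = {Halt, Init, Load, Ack}
Sat(¬valid ∨ a) = {Halt, Done, Hold, Init, Load, Crit, Check, Ack}
Sat((¬valid ∨ a) ∧ ¬valid) = {Halt, Init, Load, Ack}
AG ((¬valid ∨ a) ∧ ¬valid): greatest fixpoint, start Z0 = {Halt, Init, Load, Ack}, keep only states in Sat with every successor in Z. Z1 = {Halt, Init, Load}; Z2 = {Halt, Init}; fixed.
Sat(AG ((¬valid ∨ a) ∧ ¬valid)) = {Halt, Init}
Load ∉ Sat(AG ((¬valid ∨ a) ∧ ¬valid)) = {Halt, Init}, so the formula does not hold at Load.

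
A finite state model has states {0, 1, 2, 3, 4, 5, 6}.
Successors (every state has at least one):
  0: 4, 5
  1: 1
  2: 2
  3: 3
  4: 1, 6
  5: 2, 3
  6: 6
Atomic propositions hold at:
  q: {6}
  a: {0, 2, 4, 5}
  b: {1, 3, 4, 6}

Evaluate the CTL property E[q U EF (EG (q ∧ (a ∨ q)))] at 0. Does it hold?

Yes

Sat(a ∨ q) = {0, 2, 4, 5, 6}
Sat(q ∧ (a ∨ q)) = {6}
EG (q ∧ (a ∨ q)): greatest fixpoint, start Z0 = {6}, keep only states in Sat with some successor in Z. Already a fixed point.
Sat(EG (q ∧ (a ∨ q))) = {6}
EF (EG (q ∧ (a ∨ q))): least fixpoint, start Z0 = {6}, add states with some successor in Z. Z1 = {4, 6}; Z2 = {0, 4, 6}; fixed.
Sat(EF (EG (q ∧ (a ∨ q)))) = {0, 4, 6}
E[q U EF (EG (q ∧ (a ∨ q)))]: least fixpoint, start Z0 = Sat(EF (EG (q ∧ (a ∨ q)))) = {0, 4, 6}, add states in Sat(q) with some successor in Z. Already a fixed point.
Sat(E[q U EF (EG (q ∧ (a ∨ q)))]) = {0, 4, 6}
0 ∈ Sat(E[q U EF (EG (q ∧ (a ∨ q)))]) = {0, 4, 6}, so the formula holds at 0.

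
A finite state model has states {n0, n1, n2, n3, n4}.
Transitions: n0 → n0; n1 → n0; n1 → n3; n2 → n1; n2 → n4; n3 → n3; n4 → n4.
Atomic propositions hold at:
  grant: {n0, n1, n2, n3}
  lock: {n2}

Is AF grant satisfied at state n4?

No

AF grant: least fixpoint, start Z0 = {n0, n1, n2, n3}, add states with every successor in Z. Already a fixed point.
Sat(AF grant) = {n0, n1, n2, n3}
n4 ∉ Sat(AF grant) = {n0, n1, n2, n3}, so the formula does not hold at n4.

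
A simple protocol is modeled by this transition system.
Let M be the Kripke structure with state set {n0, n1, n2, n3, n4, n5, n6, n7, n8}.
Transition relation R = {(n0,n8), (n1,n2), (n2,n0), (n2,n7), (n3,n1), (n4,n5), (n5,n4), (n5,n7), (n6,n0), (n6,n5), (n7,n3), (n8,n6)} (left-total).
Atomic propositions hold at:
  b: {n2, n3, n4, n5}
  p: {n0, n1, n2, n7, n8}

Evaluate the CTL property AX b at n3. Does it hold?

No

Sat(AX b) = {s : every successor in {n2, n3, n4, n5}} = {n1, n4, n7}
n3 ∉ Sat(AX b) = {n1, n4, n7}, so the formula does not hold at n3.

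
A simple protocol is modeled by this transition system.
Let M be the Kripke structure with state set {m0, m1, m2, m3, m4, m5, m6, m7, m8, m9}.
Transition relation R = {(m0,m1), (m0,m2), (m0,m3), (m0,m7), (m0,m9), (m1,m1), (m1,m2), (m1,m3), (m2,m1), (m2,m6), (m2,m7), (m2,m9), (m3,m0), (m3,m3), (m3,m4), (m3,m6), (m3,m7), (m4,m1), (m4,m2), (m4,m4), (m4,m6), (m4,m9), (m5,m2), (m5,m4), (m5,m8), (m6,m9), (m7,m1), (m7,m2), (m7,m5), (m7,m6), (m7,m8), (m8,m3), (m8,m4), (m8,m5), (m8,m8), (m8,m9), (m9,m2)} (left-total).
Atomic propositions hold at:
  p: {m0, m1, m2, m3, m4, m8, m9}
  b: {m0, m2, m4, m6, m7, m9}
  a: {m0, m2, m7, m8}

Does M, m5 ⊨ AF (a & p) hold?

No

Sat(a & p) = {m0, m2, m8}
AF (a & p): least fixpoint, start Z0 = {m0, m2, m8}, add states with every successor in Z. Z1 = {m0, m2, m8, m9}; Z2 = {m0, m2, m6, m8, m9}; fixed.
Sat(AF (a & p)) = {m0, m2, m6, m8, m9}
m5 ∉ Sat(AF (a & p)) = {m0, m2, m6, m8, m9}, so the formula does not hold at m5.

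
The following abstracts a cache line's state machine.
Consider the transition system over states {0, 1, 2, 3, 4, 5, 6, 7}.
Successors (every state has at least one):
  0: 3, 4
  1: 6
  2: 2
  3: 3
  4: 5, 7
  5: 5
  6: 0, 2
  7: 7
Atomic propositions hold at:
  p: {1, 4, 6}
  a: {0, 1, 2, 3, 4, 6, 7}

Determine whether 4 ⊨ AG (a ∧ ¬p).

No

Sat(¬p) = {0, 2, 3, 5, 7}
Sat(a ∧ ¬p) = {0, 2, 3, 7}
AG (a ∧ ¬p): greatest fixpoint, start Z0 = {0, 2, 3, 7}, keep only states in Sat with every successor in Z. Z1 = {2, 3, 7}; fixed.
Sat(AG (a ∧ ¬p)) = {2, 3, 7}
4 ∉ Sat(AG (a ∧ ¬p)) = {2, 3, 7}, so the formula does not hold at 4.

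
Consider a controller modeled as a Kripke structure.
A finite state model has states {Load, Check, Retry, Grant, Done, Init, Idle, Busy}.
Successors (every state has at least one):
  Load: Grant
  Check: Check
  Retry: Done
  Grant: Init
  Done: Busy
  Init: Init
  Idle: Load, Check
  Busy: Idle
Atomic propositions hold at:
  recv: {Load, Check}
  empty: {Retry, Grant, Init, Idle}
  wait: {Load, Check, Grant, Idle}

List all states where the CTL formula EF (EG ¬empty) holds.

Sat(¬empty) = {Load, Check, Done, Busy}
EG ¬empty: greatest fixpoint, start Z0 = {Load, Check, Done, Busy}, keep only states in Sat with some successor in Z. Z1 = {Check, Done}; Z2 = {Check}; fixed.
Sat(EG ¬empty) = {Check}
EF (EG ¬empty): least fixpoint, start Z0 = {Check}, add states with some successor in Z. Z1 = {Check, Idle}; Z2 = {Check, Idle, Busy}; Z3 = {Check, Done, Idle, Busy}; Z4 = {Check, Retry, Done, Idle, Busy}; fixed.
Sat(EF (EG ¬empty)) = {Check, Retry, Done, Idle, Busy}

{Check, Retry, Done, Idle, Busy}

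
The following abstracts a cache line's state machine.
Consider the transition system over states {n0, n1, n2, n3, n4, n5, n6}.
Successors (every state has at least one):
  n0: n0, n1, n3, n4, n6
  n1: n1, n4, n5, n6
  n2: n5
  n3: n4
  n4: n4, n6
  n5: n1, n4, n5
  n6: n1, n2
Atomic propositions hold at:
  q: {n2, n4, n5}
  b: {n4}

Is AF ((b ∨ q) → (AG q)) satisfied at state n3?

Sat(b ∨ q) = {n2, n4, n5}
AG q: greatest fixpoint, start Z0 = {n2, n4, n5}, keep only states in Sat with every successor in Z. Z1 = {n2}; Z2 = ∅; fixed.
Sat(AG q) = ∅
Sat((b ∨ q) → (AG q)) = {n0, n1, n3, n6}
AF ((b ∨ q) → (AG q)): least fixpoint, start Z0 = {n0, n1, n3, n6}, add states with every successor in Z. Already a fixed point.
Sat(AF ((b ∨ q) → (AG q))) = {n0, n1, n3, n6}
n3 ∈ Sat(AF ((b ∨ q) → (AG q))) = {n0, n1, n3, n6}, so the formula holds at n3.

Yes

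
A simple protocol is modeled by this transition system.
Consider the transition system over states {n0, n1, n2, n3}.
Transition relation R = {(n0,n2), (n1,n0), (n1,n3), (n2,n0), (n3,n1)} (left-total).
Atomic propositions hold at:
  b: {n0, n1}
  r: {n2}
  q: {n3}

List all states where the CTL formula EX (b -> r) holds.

Sat(b -> r) = {n2, n3}
Sat(EX (b -> r)) = {s : some successor in {n2, n3}} = {n0, n1}

{n0, n1}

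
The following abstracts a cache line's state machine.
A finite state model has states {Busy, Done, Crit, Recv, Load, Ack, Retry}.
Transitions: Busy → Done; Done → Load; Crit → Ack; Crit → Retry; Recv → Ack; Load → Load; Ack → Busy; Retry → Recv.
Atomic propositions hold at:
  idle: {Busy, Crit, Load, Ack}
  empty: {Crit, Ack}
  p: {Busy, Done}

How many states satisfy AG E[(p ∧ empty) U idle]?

Sat(p ∧ empty) = ∅
E[(p ∧ empty) U idle]: least fixpoint, start Z0 = Sat(idle) = {Busy, Crit, Load, Ack}, add states in Sat(p ∧ empty) with some successor in Z. Already a fixed point.
Sat(E[(p ∧ empty) U idle]) = {Busy, Crit, Load, Ack}
AG E[(p ∧ empty) U idle]: greatest fixpoint, start Z0 = {Busy, Crit, Load, Ack}, keep only states in Sat with every successor in Z. Z1 = {Load, Ack}; Z2 = {Load}; fixed.
Sat(AG E[(p ∧ empty) U idle]) = {Load}
|Sat(AG E[(p ∧ empty) U idle])| = |{Load}| = 1.

1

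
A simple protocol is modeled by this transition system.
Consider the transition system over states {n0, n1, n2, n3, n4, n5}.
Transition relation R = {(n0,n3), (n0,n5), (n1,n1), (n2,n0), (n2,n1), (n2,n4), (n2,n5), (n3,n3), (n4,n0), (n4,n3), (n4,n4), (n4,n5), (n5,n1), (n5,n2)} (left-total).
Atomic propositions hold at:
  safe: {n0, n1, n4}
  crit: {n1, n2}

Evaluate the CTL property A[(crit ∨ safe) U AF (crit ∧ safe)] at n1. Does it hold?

Sat(crit ∨ safe) = {n0, n1, n2, n4}
Sat(crit ∧ safe) = {n1}
AF (crit ∧ safe): least fixpoint, start Z0 = {n1}, add states with every successor in Z. Already a fixed point.
Sat(AF (crit ∧ safe)) = {n1}
A[(crit ∨ safe) U AF (crit ∧ safe)]: least fixpoint, start Z0 = Sat(AF (crit ∧ safe)) = {n1}, add states in Sat(crit ∨ safe) with every successor in Z. Already a fixed point.
Sat(A[(crit ∨ safe) U AF (crit ∧ safe)]) = {n1}
n1 ∈ Sat(A[(crit ∨ safe) U AF (crit ∧ safe)]) = {n1}, so the formula holds at n1.

Yes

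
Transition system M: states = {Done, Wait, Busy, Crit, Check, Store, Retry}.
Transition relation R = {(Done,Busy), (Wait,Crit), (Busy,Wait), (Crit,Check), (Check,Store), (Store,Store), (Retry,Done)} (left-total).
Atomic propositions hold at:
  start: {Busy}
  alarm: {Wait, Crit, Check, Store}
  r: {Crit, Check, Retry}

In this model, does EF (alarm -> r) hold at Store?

No

Sat(alarm -> r) = {Done, Busy, Crit, Check, Retry}
EF (alarm -> r): least fixpoint, start Z0 = {Done, Busy, Crit, Check, Retry}, add states with some successor in Z. Z1 = {Done, Wait, Busy, Crit, Check, Retry}; fixed.
Sat(EF (alarm -> r)) = {Done, Wait, Busy, Crit, Check, Retry}
Store ∉ Sat(EF (alarm -> r)) = {Done, Wait, Busy, Crit, Check, Retry}, so the formula does not hold at Store.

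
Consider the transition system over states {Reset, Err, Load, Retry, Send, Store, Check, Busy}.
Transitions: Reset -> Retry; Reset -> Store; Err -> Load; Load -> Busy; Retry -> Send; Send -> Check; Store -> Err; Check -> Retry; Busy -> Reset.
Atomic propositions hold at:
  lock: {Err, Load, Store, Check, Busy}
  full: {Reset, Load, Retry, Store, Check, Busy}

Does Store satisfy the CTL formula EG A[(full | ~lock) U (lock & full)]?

No

Sat(~lock) = {Reset, Retry, Send}
Sat(full | ~lock) = {Reset, Load, Retry, Send, Store, Check, Busy}
Sat(lock & full) = {Load, Store, Check, Busy}
A[(full | ~lock) U (lock & full)]: least fixpoint, start Z0 = Sat((lock & full)) = {Load, Store, Check, Busy}, add states in Sat(full | ~lock) with every successor in Z. Z1 = {Load, Send, Store, Check, Busy}; Z2 = {Load, Retry, Send, Store, Check, Busy}; Z3 = {Reset, Load, Retry, Send, Store, Check, Busy}; fixed.
Sat(A[(full | ~lock) U (lock & full)]) = {Reset, Load, Retry, Send, Store, Check, Busy}
EG A[(full | ~lock) U (lock & full)]: greatest fixpoint, start Z0 = {Reset, Load, Retry, Send, Store, Check, Busy}, keep only states in Sat with some successor in Z. Z1 = {Reset, Load, Retry, Send, Check, Busy}; fixed.
Sat(EG A[(full | ~lock) U (lock & full)]) = {Reset, Load, Retry, Send, Check, Busy}
Store ∉ Sat(EG A[(full | ~lock) U (lock & full)]) = {Reset, Load, Retry, Send, Check, Busy}, so the formula does not hold at Store.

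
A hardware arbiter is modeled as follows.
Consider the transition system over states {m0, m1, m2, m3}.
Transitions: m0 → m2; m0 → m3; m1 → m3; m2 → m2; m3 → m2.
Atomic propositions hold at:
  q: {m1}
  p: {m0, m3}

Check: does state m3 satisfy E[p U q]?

E[p U q]: least fixpoint, start Z0 = Sat(q) = {m1}, add states in Sat(p) with some successor in Z. Already a fixed point.
Sat(E[p U q]) = {m1}
m3 ∉ Sat(E[p U q]) = {m1}, so the formula does not hold at m3.

No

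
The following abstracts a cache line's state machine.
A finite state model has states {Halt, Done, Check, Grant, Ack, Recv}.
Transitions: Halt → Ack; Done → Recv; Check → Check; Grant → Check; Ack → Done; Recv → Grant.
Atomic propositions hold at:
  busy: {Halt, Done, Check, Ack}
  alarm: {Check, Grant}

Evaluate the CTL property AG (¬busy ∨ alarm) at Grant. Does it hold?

Yes

Sat(¬busy) = {Grant, Recv}
Sat(¬busy ∨ alarm) = {Check, Grant, Recv}
AG (¬busy ∨ alarm): greatest fixpoint, start Z0 = {Check, Grant, Recv}, keep only states in Sat with every successor in Z. Already a fixed point.
Sat(AG (¬busy ∨ alarm)) = {Check, Grant, Recv}
Grant ∈ Sat(AG (¬busy ∨ alarm)) = {Check, Grant, Recv}, so the formula holds at Grant.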